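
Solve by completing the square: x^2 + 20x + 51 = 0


Start: x^2 + 20x + 51 = 0
Move constant: x^2 + 20x = -51
Half of 20 is 10, squared is 100
Add 100 to both sides: x^2 + 20x + 100 = 49
(x + 10)^2 = 49
x + 10 = ±7
x = -10 + 7 = -3 or x = -10 - 7 = -17

x = -17, x = -3


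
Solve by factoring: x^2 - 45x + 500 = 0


We need two numbers that multiply to 500 and add to -45.
Those numbers are -20 and -25 (since (-20) * (-25) = 500 and (-20) + (-25) = -45).
So x^2 - 45x + 500 = (x - 20)(x - 25) = 0
Setting each factor to zero: x = 20 or x = 25

x = 20, x = 25


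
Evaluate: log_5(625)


We need the exponent such that 5^? = 625
5^4 = 625
Therefore log_5(625) = 4

4


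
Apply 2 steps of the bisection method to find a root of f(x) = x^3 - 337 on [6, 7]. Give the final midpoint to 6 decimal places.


f(x) = x^3 - 337
f(6) = -121 < 0
f(7) = 6 > 0

Step 1: midpoint = (6.000000 + 7.000000)/2 = 6.500000
  f(6.500000) = -62.375000
  f(mid) < 0, so root is in [6.500000, 7.000000]

Step 2: midpoint = (6.500000 + 7.000000)/2 = 6.750000
  f(6.750000) = -29.453125
  f(mid) < 0, so root is in [6.750000, 7.000000]

midpoint = 6.750000


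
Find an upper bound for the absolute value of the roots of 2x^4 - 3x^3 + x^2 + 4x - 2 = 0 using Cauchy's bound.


Cauchy's bound: all roots r satisfy |r| <= 1 + max(|a_i/a_n|) for i = 0,...,n-1
where a_n is the leading coefficient.

Coefficients: [2, -3, 1, 4, -2]
Leading coefficient a_n = 2
Ratios |a_i/a_n|: 3/2, 1/2, 2, 1
Maximum ratio: 2
Cauchy's bound: |r| <= 1 + 2 = 3

Upper bound = 3


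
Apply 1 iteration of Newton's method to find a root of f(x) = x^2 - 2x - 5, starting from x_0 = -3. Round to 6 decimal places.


Newton's method: x_(n+1) = x_n - f(x_n)/f'(x_n)
f(x) = x^2 - 2x - 5
f'(x) = 2x - 2

Iteration 1:
  f(-3.000000) = 10.000000
  f'(-3.000000) = -8.000000
  x_1 = -3.000000 - (10.000000)/(-8.000000) = -1.750000

x_1 = -1.750000


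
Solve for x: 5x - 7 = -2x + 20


Starting with: 5x - 7 = -2x + 20
Move all x terms to left: (5 + 2)x = 20 + 7
Simplify: 7x = 27
Divide both sides by 7: x = 27/7

x = 27/7


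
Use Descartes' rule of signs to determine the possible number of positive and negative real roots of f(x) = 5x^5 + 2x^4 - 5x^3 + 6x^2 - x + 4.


Descartes' rule of signs:

For positive roots, count sign changes in f(x) = 5x^5 + 2x^4 - 5x^3 + 6x^2 - x + 4:
Signs of coefficients: +, +, -, +, -, +
Number of sign changes: 4
Possible positive real roots: 4, 2, 0

For negative roots, examine f(-x) = -5x^5 + 2x^4 + 5x^3 + 6x^2 + x + 4:
Signs of coefficients: -, +, +, +, +, +
Number of sign changes: 1
Possible negative real roots: 1

Positive roots: 4 or 2 or 0; Negative roots: 1


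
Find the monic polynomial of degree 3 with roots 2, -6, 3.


A monic polynomial with roots 2, -6, 3 is:
p(x) = (x - 2)(x + 6)(x - 3)
After multiplying by (x - 2): x - 2
After multiplying by (x + 6): x^2 + 4x - 12
After multiplying by (x - 3): x^3 + x^2 - 24x + 36

x^3 + x^2 - 24x + 36


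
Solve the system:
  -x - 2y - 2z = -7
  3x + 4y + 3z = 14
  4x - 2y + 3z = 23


Using Cramer's rule. Expand each determinant along the first row.
D  = (-1)*[4*3 - 3*(-2)] - (-2)*[3*3 - 3*4] + (-2)*[3*(-2) - 4*4]
  = (-1)*(18) - (-2)*(-3) + (-2)*(-22) = 20
Dx = (-7)*[4*3 - 3*(-2)] - (-2)*[14*3 - 3*23] + (-2)*[14*(-2) - 4*23]
  = (-7)*(18) - (-2)*(-27) + (-2)*(-120) = 60
Dy = (-1)*[14*3 - 3*23] - (-7)*[3*3 - 3*4] + (-2)*[3*23 - 14*4]
  = (-1)*(-27) - (-7)*(-3) + (-2)*(13) = -20
Dz = (-1)*[4*23 - 14*(-2)] - (-2)*[3*23 - 14*4] + (-7)*[3*(-2) - 4*4]
  = (-1)*(120) - (-2)*(13) + (-7)*(-22) = 60
x = Dx/D = 60/20 = 3, y = Dy/D = -20/20 = -1, z = Dz/D = 60/20 = 3
Check eq1: (-1)(3) + (-2)(-1) + (-2)(3) = -7 = -7 ✓
Check eq2: (3)(3) + (4)(-1) + (3)(3) = 14 = 14 ✓
Check eq3: (4)(3) + (-2)(-1) + (3)(3) = 23 = 23 ✓

x = 3, y = -1, z = 3


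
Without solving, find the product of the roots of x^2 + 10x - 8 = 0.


By Vieta's formulas for ax^2 + bx + c = 0:
  Sum of roots = -b/a
  Product of roots = c/a

Here a = 1, b = 10, c = -8
Sum = -(10)/1 = -10
Product = -8/1 = -8

Product = -8


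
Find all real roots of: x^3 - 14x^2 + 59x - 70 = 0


Let p(x) = x^3 - 14x^2 + 59x - 70. By the rational root theorem (leading coefficient 1), any rational root is an integer divisor of 70: try ±1, ±2, ... in turn.
Test x = 1: value = -24 ≠ 0.
Test x = -1: value = -144 ≠ 0.
Test x = 2: value = 0 ✓, so (x - 2) is a factor.
Synthetic division by (x - 2): bring down 1; 1(2) - 14 = -12; (-12)(2) + 59 = 35; 35(2) - 70 = 0 → quotient x^2 - 12x + 35, remainder 0.
Solve the quadratic x^2 - 12x + 35 = 0: discriminant = (-12)^2 - 4(1)(35) = 144 - 140 = 4.
sqrt(4) = 2, so x = (12 ± 2)/2: x = 7 or x = 5.

x = 2, x = 5, x = 7


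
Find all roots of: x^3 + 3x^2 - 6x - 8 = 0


Let p(x) = x^3 + 3x^2 - 6x - 8. By the rational root theorem (leading coefficient 1), any rational root is an integer divisor of 8: try ±1, ±2, ... in turn.
Test x = 1: value = -10 ≠ 0.
Test x = -1: value = 0 ✓, so (x + 1) is a factor.
Synthetic division by (x + 1): bring down 1; 1(-1) + 3 = 2; 2(-1) - 6 = -8; (-8)(-1) - 8 = 0 → quotient x^2 + 2x - 8, remainder 0.
Solve the quadratic x^2 + 2x - 8 = 0: discriminant = 2^2 - 4(1)(-8) = 4 + 32 = 36.
sqrt(36) = 6, so x = (-2 ± 6)/2: x = 2 or x = -4.
Collecting all roots found:

x = -4, x = -1, x = 2


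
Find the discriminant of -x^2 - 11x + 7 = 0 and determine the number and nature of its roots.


For ax^2 + bx + c = 0, discriminant D = b^2 - 4ac
Here a = -1, b = -11, c = 7
D = (-11)^2 - 4(-1)(7) = 121 + 28 = 149

D = 149 > 0 but not a perfect square
The equation has 2 distinct real irrational roots.

Discriminant = 149, 2 distinct real irrational roots


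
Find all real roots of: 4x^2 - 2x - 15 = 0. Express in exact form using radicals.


Using the quadratic formula: x = (-b ± sqrt(b^2 - 4ac)) / (2a)
Here a = 4, b = -2, c = -15
Discriminant = b^2 - 4ac = (-2)^2 - 4(4)(-15) = 4 + 240 = 244
Since discriminant = 244 > 0, there are two real roots.
x = (2 ± 2*sqrt(61)) / 8
Simplifying: x = (1 ± sqrt(61)) / 4
Numerically: x ≈ 2.2026 or x ≈ -1.7026

x = (1 + sqrt(61)) / 4 or x = (1 - sqrt(61)) / 4


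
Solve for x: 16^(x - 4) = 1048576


Express both sides with the same base.
1048576 = 16^5
Since the bases match, equate exponents: x - 4 = 5
So x = 5 - (-4) = 9

x = 9


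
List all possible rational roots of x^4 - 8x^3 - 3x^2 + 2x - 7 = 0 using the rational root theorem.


Rational root theorem: possible roots are ±p/q where:
  p divides the constant term (-7): p ∈ {1, 7}
  q divides the leading coefficient (1): q ∈ {1}

All possible rational roots: -7, -1, 1, 7

-7, -1, 1, 7


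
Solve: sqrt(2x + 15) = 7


Square both sides: 2x + 15 = 7^2 = 49
2x = 49 - 15 = 34
x = 17
Check: sqrt(2*17 + 15) = sqrt(49) = 7 ✓

x = 17


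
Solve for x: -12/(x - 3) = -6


Multiply both sides by (x - 3): -12 = -6(x - 3)
Distribute: -12 = -6x + 18
-6x = -12 - 18 = -30
x = 5

x = 5


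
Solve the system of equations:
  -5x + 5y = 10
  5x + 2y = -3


Using Cramer's rule:
Determinant D = (-5)(2) - (5)(5) = -10 - 25 = -35
Dx = (10)(2) - (-3)(5) = 20 + 15 = 35
Dy = (-5)(-3) - (5)(10) = 15 - 50 = -35
x = Dx/D = 35/-35 = -1
y = Dy/D = -35/-35 = 1

x = -1, y = 1


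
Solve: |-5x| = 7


An absolute value equation |expr| = 7 gives two cases:
Case 1: -5x = 7
  -5x = 7, so x = -7/5
Case 2: -5x = -7
  -5x = -7, so x = 7/5

x = -7/5, x = 7/5


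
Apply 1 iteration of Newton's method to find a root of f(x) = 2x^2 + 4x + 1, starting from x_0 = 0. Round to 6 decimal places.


Newton's method: x_(n+1) = x_n - f(x_n)/f'(x_n)
f(x) = 2x^2 + 4x + 1
f'(x) = 4x + 4

Iteration 1:
  f(0.000000) = 1.000000
  f'(0.000000) = 4.000000
  x_1 = 0.000000 - (1.000000)/(4.000000) = -0.250000

x_1 = -0.250000


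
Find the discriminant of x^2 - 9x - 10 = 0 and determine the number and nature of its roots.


For ax^2 + bx + c = 0, discriminant D = b^2 - 4ac
Here a = 1, b = -9, c = -10
D = (-9)^2 - 4(1)(-10) = 81 + 40 = 121

D = 121 > 0 and is a perfect square (sqrt = 11)
The equation has 2 distinct real rational roots.

Discriminant = 121, 2 distinct real rational roots


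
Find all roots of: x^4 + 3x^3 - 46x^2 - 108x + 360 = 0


Let p(x) = x^4 + 3x^3 - 46x^2 - 108x + 360. By the rational root theorem (leading coefficient 1), any rational root is an integer divisor of 360: try ±1, ±2, ... in turn.
Test x = 1: value = 210 ≠ 0.
Test x = -1: value = 420 ≠ 0.
Test x = 2: value = 0 ✓, so (x - 2) is a factor.
Synthetic division by (x - 2): bring down 1; 1(2) + 3 = 5; 5(2) - 46 = -36; (-36)(2) - 108 = -180; (-180)(2) + 360 = 0 → quotient x^3 + 5x^2 - 36x - 180, remainder 0.
Continue with the quotient x^3 + 5x^2 - 36x - 180 (candidates must divide 180; re-test x = 2 first in case it repeats).
Test x = 2: value = -224 ≠ 0.
Test x = -2: value = -96 ≠ 0.
Test x = 3: value = -216 ≠ 0.
Test x = -3: value = -54 ≠ 0.
Test x = 4: value = -180 ≠ 0.
Test x = -4: value = -20 ≠ 0.
Test x = 5: value = -110 ≠ 0.
Test x = -5: value = 0 ✓, so (x + 5) is a factor.
Synthetic division by (x + 5): bring down 1; 1(-5) + 5 = 0; 0(-5) - 36 = -36; (-36)(-5) - 180 = 0 → quotient x^2 - 36, remainder 0.
Solve the quadratic x^2 - 36 = 0: discriminant = 0^2 - 4(1)(-36) = 0 + 144 = 144.
sqrt(144) = 12, so x = (0 ± 12)/2: x = 6 or x = -6.
Collecting all roots found:

x = -6, x = -5, x = 2, x = 6


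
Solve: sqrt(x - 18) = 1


Square both sides: x - 18 = 1^2 = 1
x = 1 + 18 = 19
x = 19
Check: sqrt(1*19 - 18) = sqrt(1) = 1 ✓

x = 19


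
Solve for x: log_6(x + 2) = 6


Convert to exponential form: x + 2 = 6^6 = 46656
x = 46656 - 2 = 46654
Check: log_6(46654 + 2) = log_6(46656) = log_6(46656) = 6 ✓

x = 46654


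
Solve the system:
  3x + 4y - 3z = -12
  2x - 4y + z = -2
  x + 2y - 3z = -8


Using Cramer's rule. Expand each determinant along the first row.
D  = 3*[(-4)*(-3) - 1*2] - 4*[2*(-3) - 1*1] + (-3)*[2*2 - (-4)*1]
  = 3*(10) - 4*(-7) + (-3)*(8) = 34
Dx = (-12)*[(-4)*(-3) - 1*2] - 4*[(-2)*(-3) - 1*(-8)] + (-3)*[(-2)*2 - (-4)*(-8)]
  = (-12)*(10) - 4*(14) + (-3)*(-36) = -68
Dy = 3*[(-2)*(-3) - 1*(-8)] - (-12)*[2*(-3) - 1*1] + (-3)*[2*(-8) - (-2)*1]
  = 3*(14) - (-12)*(-7) + (-3)*(-14) = 0
Dz = 3*[(-4)*(-8) - (-2)*2] - 4*[2*(-8) - (-2)*1] + (-12)*[2*2 - (-4)*1]
  = 3*(36) - 4*(-14) + (-12)*(8) = 68
x = Dx/D = -68/34 = -2, y = Dy/D = 0/34 = 0, z = Dz/D = 68/34 = 2
Check eq1: (3)(-2) + (4)(0) + (-3)(2) = -12 = -12 ✓
Check eq2: (2)(-2) + (-4)(0) + (1)(2) = -2 = -2 ✓
Check eq3: (1)(-2) + (2)(0) + (-3)(2) = -8 = -8 ✓

x = -2, y = 0, z = 2


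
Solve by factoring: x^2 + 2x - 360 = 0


We need two numbers that multiply to -360 and add to 2.
Those numbers are 20 and -18 (since 20 * (-18) = -360 and 20 + (-18) = 2).
So x^2 + 2x - 360 = (x + 20)(x - 18) = 0
Setting each factor to zero: x = -20 or x = 18

x = -20, x = 18


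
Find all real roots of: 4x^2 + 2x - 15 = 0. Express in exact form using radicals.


Using the quadratic formula: x = (-b ± sqrt(b^2 - 4ac)) / (2a)
Here a = 4, b = 2, c = -15
Discriminant = b^2 - 4ac = 2^2 - 4(4)(-15) = 4 + 240 = 244
Since discriminant = 244 > 0, there are two real roots.
x = (-2 ± 2*sqrt(61)) / 8
Simplifying: x = (-1 ± sqrt(61)) / 4
Numerically: x ≈ 1.7026 or x ≈ -2.2026

x = (-1 + sqrt(61)) / 4 or x = (-1 - sqrt(61)) / 4


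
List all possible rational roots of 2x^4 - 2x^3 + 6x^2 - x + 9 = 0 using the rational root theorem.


Rational root theorem: possible roots are ±p/q where:
  p divides the constant term (9): p ∈ {1, 3, 9}
  q divides the leading coefficient (2): q ∈ {1, 2}

All possible rational roots: -9, -9/2, -3, -3/2, -1, -1/2, 1/2, 1, 3/2, 3, 9/2, 9

-9, -9/2, -3, -3/2, -1, -1/2, 1/2, 1, 3/2, 3, 9/2, 9


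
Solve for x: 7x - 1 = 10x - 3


Starting with: 7x - 1 = 10x - 3
Move all x terms to left: (7 - 10)x = -3 + 1
Simplify: -3x = -2
Divide both sides by -3: x = 2/3

x = 2/3


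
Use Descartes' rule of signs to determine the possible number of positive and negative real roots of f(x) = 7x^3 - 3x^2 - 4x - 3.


Descartes' rule of signs:

For positive roots, count sign changes in f(x) = 7x^3 - 3x^2 - 4x - 3:
Signs of coefficients: +, -, -, -
Number of sign changes: 1
Possible positive real roots: 1

For negative roots, examine f(-x) = -7x^3 - 3x^2 + 4x - 3:
Signs of coefficients: -, -, +, -
Number of sign changes: 2
Possible negative real roots: 2, 0

Positive roots: 1; Negative roots: 2 or 0


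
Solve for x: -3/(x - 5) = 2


Multiply both sides by (x - 5): -3 = 2(x - 5)
Distribute: -3 = 2x - 10
2x = -3 + 10 = 7
x = 7/2

x = 7/2


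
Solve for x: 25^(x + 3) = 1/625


Express both sides with the same base.
1/625 = 25^(-2)
Since the bases match, equate exponents: x + 3 = -2
So x = -2 - (3) = -5

x = -5


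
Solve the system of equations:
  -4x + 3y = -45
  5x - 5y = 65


Using Cramer's rule:
Determinant D = (-4)(-5) - (5)(3) = 20 - 15 = 5
Dx = (-45)(-5) - (65)(3) = 225 - 195 = 30
Dy = (-4)(65) - (5)(-45) = -260 + 225 = -35
x = Dx/D = 30/5 = 6
y = Dy/D = -35/5 = -7

x = 6, y = -7


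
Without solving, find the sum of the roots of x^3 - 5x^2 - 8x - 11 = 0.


By Vieta's formulas for x^3 + bx^2 + cx + d = 0:
  r1 + r2 + r3 = -b/a = 5
  r1*r2 + r1*r3 + r2*r3 = c/a = -8
  r1*r2*r3 = -d/a = 11


Sum = 5


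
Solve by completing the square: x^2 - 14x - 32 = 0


Start: x^2 - 14x - 32 = 0
Move constant: x^2 - 14x = 32
Half of -14 is -7, squared is 49
Add 49 to both sides: x^2 - 14x + 49 = 81
(x - 7)^2 = 81
x - 7 = ±9
x = 7 + 9 = 16 or x = 7 - 9 = -2

x = -2, x = 16


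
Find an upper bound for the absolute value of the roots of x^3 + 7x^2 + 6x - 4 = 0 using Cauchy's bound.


Cauchy's bound: all roots r satisfy |r| <= 1 + max(|a_i/a_n|) for i = 0,...,n-1
where a_n is the leading coefficient.

Coefficients: [1, 7, 6, -4]
Leading coefficient a_n = 1
Ratios |a_i/a_n|: 7, 6, 4
Maximum ratio: 7
Cauchy's bound: |r| <= 1 + 7 = 8

Upper bound = 8


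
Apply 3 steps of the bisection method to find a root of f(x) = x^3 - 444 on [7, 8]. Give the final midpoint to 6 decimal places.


f(x) = x^3 - 444
f(7) = -101 < 0
f(8) = 68 > 0

Step 1: midpoint = (7.000000 + 8.000000)/2 = 7.500000
  f(7.500000) = -22.125000
  f(mid) < 0, so root is in [7.500000, 8.000000]

Step 2: midpoint = (7.500000 + 8.000000)/2 = 7.750000
  f(7.750000) = 21.484375
  f(mid) > 0, so root is in [7.500000, 7.750000]

Step 3: midpoint = (7.500000 + 7.750000)/2 = 7.625000
  f(7.625000) = -0.677734
  f(mid) < 0, so root is in [7.625000, 7.750000]

midpoint = 7.625000


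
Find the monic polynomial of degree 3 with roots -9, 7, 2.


A monic polynomial with roots -9, 7, 2 is:
p(x) = (x + 9)(x - 7)(x - 2)
After multiplying by (x + 9): x + 9
After multiplying by (x - 7): x^2 + 2x - 63
After multiplying by (x - 2): x^3 - 67x + 126

x^3 - 67x + 126


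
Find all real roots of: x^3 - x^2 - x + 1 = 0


Let p(x) = x^3 - x^2 - x + 1. By the rational root theorem (leading coefficient 1), any rational root is an integer divisor of 1: try ±1, ±2, ... in turn.
Test x = 1: value = 0 ✓, so (x - 1) is a factor.
Synthetic division by (x - 1): bring down 1; 1(1) - 1 = 0; 0(1) - 1 = -1; (-1)(1) + 1 = 0 → quotient x^2 - 1, remainder 0.
Solve the quadratic x^2 - 1 = 0: discriminant = 0^2 - 4(1)(-1) = 0 + 4 = 4.
sqrt(4) = 2, so x = (0 ± 2)/2: x = 1 or x = -1.

x = -1, x = 1 (multiplicity 2)


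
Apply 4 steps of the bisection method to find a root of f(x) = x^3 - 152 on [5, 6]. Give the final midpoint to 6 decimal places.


f(x) = x^3 - 152
f(5) = -27 < 0
f(6) = 64 > 0

Step 1: midpoint = (5.000000 + 6.000000)/2 = 5.500000
  f(5.500000) = 14.375000
  f(mid) > 0, so root is in [5.000000, 5.500000]

Step 2: midpoint = (5.000000 + 5.500000)/2 = 5.250000
  f(5.250000) = -7.296875
  f(mid) < 0, so root is in [5.250000, 5.500000]

Step 3: midpoint = (5.250000 + 5.500000)/2 = 5.375000
  f(5.375000) = 3.287109
  f(mid) > 0, so root is in [5.250000, 5.375000]

Step 4: midpoint = (5.250000 + 5.375000)/2 = 5.312500
  f(5.312500) = -2.067139
  f(mid) < 0, so root is in [5.312500, 5.375000]

midpoint = 5.312500


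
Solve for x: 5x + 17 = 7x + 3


Starting with: 5x + 17 = 7x + 3
Move all x terms to left: (5 - 7)x = 3 - 17
Simplify: -2x = -14
Divide both sides by -2: x = 7

x = 7


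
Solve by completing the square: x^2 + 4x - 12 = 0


Start: x^2 + 4x - 12 = 0
Move constant: x^2 + 4x = 12
Half of 4 is 2, squared is 4
Add 4 to both sides: x^2 + 4x + 4 = 16
(x + 2)^2 = 16
x + 2 = ±4
x = -2 + 4 = 2 or x = -2 - 4 = -6

x = -6, x = 2


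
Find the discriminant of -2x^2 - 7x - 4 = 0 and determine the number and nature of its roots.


For ax^2 + bx + c = 0, discriminant D = b^2 - 4ac
Here a = -2, b = -7, c = -4
D = (-7)^2 - 4(-2)(-4) = 49 - 32 = 17

D = 17 > 0 but not a perfect square
The equation has 2 distinct real irrational roots.

Discriminant = 17, 2 distinct real irrational roots


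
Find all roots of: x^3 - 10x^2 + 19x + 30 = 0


Let p(x) = x^3 - 10x^2 + 19x + 30. By the rational root theorem (leading coefficient 1), any rational root is an integer divisor of 30: try ±1, ±2, ... in turn.
Test x = 1: value = 40 ≠ 0.
Test x = -1: value = 0 ✓, so (x + 1) is a factor.
Synthetic division by (x + 1): bring down 1; 1(-1) - 10 = -11; (-11)(-1) + 19 = 30; 30(-1) + 30 = 0 → quotient x^2 - 11x + 30, remainder 0.
Solve the quadratic x^2 - 11x + 30 = 0: discriminant = (-11)^2 - 4(1)(30) = 121 - 120 = 1.
sqrt(1) = 1, so x = (11 ± 1)/2: x = 6 or x = 5.
Collecting all roots found:

x = -1, x = 5, x = 6


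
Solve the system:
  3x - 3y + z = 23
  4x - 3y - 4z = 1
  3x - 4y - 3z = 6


Using Cramer's rule. Expand each determinant along the first row.
D  = 3*[(-3)*(-3) - (-4)*(-4)] - (-3)*[4*(-3) - (-4)*3] + 1*[4*(-4) - (-3)*3]
  = 3*(-7) - (-3)*(0) + 1*(-7) = -28
Dx = 23*[(-3)*(-3) - (-4)*(-4)] - (-3)*[1*(-3) - (-4)*6] + 1*[1*(-4) - (-3)*6]
  = 23*(-7) - (-3)*(21) + 1*(14) = -84
Dy = 3*[1*(-3) - (-4)*6] - 23*[4*(-3) - (-4)*3] + 1*[4*6 - 1*3]
  = 3*(21) - 23*(0) + 1*(21) = 84
Dz = 3*[(-3)*6 - 1*(-4)] - (-3)*[4*6 - 1*3] + 23*[4*(-4) - (-3)*3]
  = 3*(-14) - (-3)*(21) + 23*(-7) = -140
x = Dx/D = -84/-28 = 3, y = Dy/D = 84/-28 = -3, z = Dz/D = -140/-28 = 5
Check eq1: (3)(3) + (-3)(-3) + (1)(5) = 23 = 23 ✓
Check eq2: (4)(3) + (-3)(-3) + (-4)(5) = 1 = 1 ✓
Check eq3: (3)(3) + (-4)(-3) + (-3)(5) = 6 = 6 ✓

x = 3, y = -3, z = 5


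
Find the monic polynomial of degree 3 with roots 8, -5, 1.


A monic polynomial with roots 8, -5, 1 is:
p(x) = (x - 8)(x + 5)(x - 1)
After multiplying by (x - 8): x - 8
After multiplying by (x + 5): x^2 - 3x - 40
After multiplying by (x - 1): x^3 - 4x^2 - 37x + 40

x^3 - 4x^2 - 37x + 40


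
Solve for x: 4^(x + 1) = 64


Express both sides with the same base.
64 = 4^3
Since the bases match, equate exponents: x + 1 = 3
So x = 3 - (1) = 2

x = 2


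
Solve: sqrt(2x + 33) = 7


Square both sides: 2x + 33 = 7^2 = 49
2x = 49 - 33 = 16
x = 8
Check: sqrt(2*8 + 33) = sqrt(49) = 7 ✓

x = 8


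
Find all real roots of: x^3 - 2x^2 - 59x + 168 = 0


Let p(x) = x^3 - 2x^2 - 59x + 168. By the rational root theorem (leading coefficient 1), any rational root is an integer divisor of 168: try ±1, ±2, ... in turn.
Test x = 1: value = 108 ≠ 0.
Test x = -1: value = 224 ≠ 0.
Test x = 2: value = 50 ≠ 0.
Test x = -2: value = 270 ≠ 0.
Test x = 3: value = 0 ✓, so (x - 3) is a factor.
Synthetic division by (x - 3): bring down 1; 1(3) - 2 = 1; 1(3) - 59 = -56; (-56)(3) + 168 = 0 → quotient x^2 + x - 56, remainder 0.
Solve the quadratic x^2 + x - 56 = 0: discriminant = 1^2 - 4(1)(-56) = 1 + 224 = 225.
sqrt(225) = 15, so x = (-1 ± 15)/2: x = 7 or x = -8.

x = -8, x = 3, x = 7


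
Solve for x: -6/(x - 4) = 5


Multiply both sides by (x - 4): -6 = 5(x - 4)
Distribute: -6 = 5x - 20
5x = -6 + 20 = 14
x = 14/5

x = 14/5


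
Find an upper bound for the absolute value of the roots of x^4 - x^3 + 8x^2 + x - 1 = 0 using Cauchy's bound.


Cauchy's bound: all roots r satisfy |r| <= 1 + max(|a_i/a_n|) for i = 0,...,n-1
where a_n is the leading coefficient.

Coefficients: [1, -1, 8, 1, -1]
Leading coefficient a_n = 1
Ratios |a_i/a_n|: 1, 8, 1, 1
Maximum ratio: 8
Cauchy's bound: |r| <= 1 + 8 = 9

Upper bound = 9


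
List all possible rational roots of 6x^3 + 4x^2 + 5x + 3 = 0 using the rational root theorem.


Rational root theorem: possible roots are ±p/q where:
  p divides the constant term (3): p ∈ {1, 3}
  q divides the leading coefficient (6): q ∈ {1, 2, 3, 6}

All possible rational roots: -3, -3/2, -1, -1/2, -1/3, -1/6, 1/6, 1/3, 1/2, 1, 3/2, 3

-3, -3/2, -1, -1/2, -1/3, -1/6, 1/6, 1/3, 1/2, 1, 3/2, 3


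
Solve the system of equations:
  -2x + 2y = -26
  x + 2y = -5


Using Cramer's rule:
Determinant D = (-2)(2) - (1)(2) = -4 - 2 = -6
Dx = (-26)(2) - (-5)(2) = -52 + 10 = -42
Dy = (-2)(-5) - (1)(-26) = 10 + 26 = 36
x = Dx/D = -42/-6 = 7
y = Dy/D = 36/-6 = -6

x = 7, y = -6


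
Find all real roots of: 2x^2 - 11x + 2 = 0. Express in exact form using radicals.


Using the quadratic formula: x = (-b ± sqrt(b^2 - 4ac)) / (2a)
Here a = 2, b = -11, c = 2
Discriminant = b^2 - 4ac = (-11)^2 - 4(2)(2) = 121 - 16 = 105
Since discriminant = 105 > 0, there are two real roots.
x = (11 ± sqrt(105)) / 4
Numerically: x ≈ 5.3117 or x ≈ 0.1883

x = (11 + sqrt(105)) / 4 or x = (11 - sqrt(105)) / 4


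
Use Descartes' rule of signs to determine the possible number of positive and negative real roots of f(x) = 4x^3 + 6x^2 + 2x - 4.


Descartes' rule of signs:

For positive roots, count sign changes in f(x) = 4x^3 + 6x^2 + 2x - 4:
Signs of coefficients: +, +, +, -
Number of sign changes: 1
Possible positive real roots: 1

For negative roots, examine f(-x) = -4x^3 + 6x^2 - 2x - 4:
Signs of coefficients: -, +, -, -
Number of sign changes: 2
Possible negative real roots: 2, 0

Positive roots: 1; Negative roots: 2 or 0


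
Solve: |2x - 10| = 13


An absolute value equation |expr| = 13 gives two cases:
Case 1: 2x - 10 = 13
  2x = 23, so x = 23/2
Case 2: 2x - 10 = -13
  2x = -3, so x = -3/2

x = -3/2, x = 23/2


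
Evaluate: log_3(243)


We need the exponent such that 3^? = 243
3^5 = 243
Therefore log_3(243) = 5

5


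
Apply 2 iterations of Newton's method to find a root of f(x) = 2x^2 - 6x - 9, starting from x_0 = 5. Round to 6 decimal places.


Newton's method: x_(n+1) = x_n - f(x_n)/f'(x_n)
f(x) = 2x^2 - 6x - 9
f'(x) = 4x - 6

Iteration 1:
  f(5.000000) = 11.000000
  f'(5.000000) = 14.000000
  x_1 = 5.000000 - (11.000000)/(14.000000) = 4.214286

Iteration 2:
  f(4.214286) = 1.234694
  f'(4.214286) = 10.857143
  x_2 = 4.214286 - (1.234694)/(10.857143) = 4.100564

x_2 = 4.100564


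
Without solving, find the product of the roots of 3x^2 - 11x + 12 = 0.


By Vieta's formulas for ax^2 + bx + c = 0:
  Sum of roots = -b/a
  Product of roots = c/a

Here a = 3, b = -11, c = 12
Sum = -(-11)/3 = 11/3
Product = 12/3 = 4

Product = 4


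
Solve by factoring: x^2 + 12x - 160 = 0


We need two numbers that multiply to -160 and add to 12.
Those numbers are -8 and 20 (since (-8) * 20 = -160 and (-8) + 20 = 12).
So x^2 + 12x - 160 = (x - 8)(x + 20) = 0
Setting each factor to zero: x = 8 or x = -20

x = -20, x = 8


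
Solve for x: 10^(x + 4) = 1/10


Express both sides with the same base.
1/10 = 10^(-1)
Since the bases match, equate exponents: x + 4 = -1
So x = -1 - (4) = -5

x = -5


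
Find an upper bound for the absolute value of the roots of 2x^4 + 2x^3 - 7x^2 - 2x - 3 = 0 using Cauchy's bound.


Cauchy's bound: all roots r satisfy |r| <= 1 + max(|a_i/a_n|) for i = 0,...,n-1
where a_n is the leading coefficient.

Coefficients: [2, 2, -7, -2, -3]
Leading coefficient a_n = 2
Ratios |a_i/a_n|: 1, 7/2, 1, 3/2
Maximum ratio: 7/2
Cauchy's bound: |r| <= 1 + 7/2 = 9/2

Upper bound = 9/2


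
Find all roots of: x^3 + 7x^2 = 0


The lowest-degree term is x^2, so x = 0 is a root with multiplicity 2. Factor out x^2:
  x + 7 = 0
Linear factor x + 7 = 0 gives x = -7.
Collecting all roots found:

x = -7, x = 0 (multiplicity 2)


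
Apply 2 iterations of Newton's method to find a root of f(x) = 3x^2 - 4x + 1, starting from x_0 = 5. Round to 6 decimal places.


Newton's method: x_(n+1) = x_n - f(x_n)/f'(x_n)
f(x) = 3x^2 - 4x + 1
f'(x) = 6x - 4

Iteration 1:
  f(5.000000) = 56.000000
  f'(5.000000) = 26.000000
  x_1 = 5.000000 - (56.000000)/(26.000000) = 2.846154

Iteration 2:
  f(2.846154) = 13.917160
  f'(2.846154) = 13.076923
  x_2 = 2.846154 - (13.917160)/(13.076923) = 1.781900

x_2 = 1.781900


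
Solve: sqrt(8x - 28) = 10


Square both sides: 8x - 28 = 10^2 = 100
8x = 100 + 28 = 128
x = 16
Check: sqrt(8*16 - 28) = sqrt(100) = 10 ✓

x = 16


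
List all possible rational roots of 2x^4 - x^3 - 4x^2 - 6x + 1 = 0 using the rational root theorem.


Rational root theorem: possible roots are ±p/q where:
  p divides the constant term (1): p ∈ {1}
  q divides the leading coefficient (2): q ∈ {1, 2}

All possible rational roots: -1, -1/2, 1/2, 1

-1, -1/2, 1/2, 1


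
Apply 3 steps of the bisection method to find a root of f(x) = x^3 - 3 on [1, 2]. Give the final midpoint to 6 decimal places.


f(x) = x^3 - 3
f(1) = -2 < 0
f(2) = 5 > 0

Step 1: midpoint = (1.000000 + 2.000000)/2 = 1.500000
  f(1.500000) = 0.375000
  f(mid) > 0, so root is in [1.000000, 1.500000]

Step 2: midpoint = (1.000000 + 1.500000)/2 = 1.250000
  f(1.250000) = -1.046875
  f(mid) < 0, so root is in [1.250000, 1.500000]

Step 3: midpoint = (1.250000 + 1.500000)/2 = 1.375000
  f(1.375000) = -0.400391
  f(mid) < 0, so root is in [1.375000, 1.500000]

midpoint = 1.375000


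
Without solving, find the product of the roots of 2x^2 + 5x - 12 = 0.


By Vieta's formulas for ax^2 + bx + c = 0:
  Sum of roots = -b/a
  Product of roots = c/a

Here a = 2, b = 5, c = -12
Sum = -(5)/2 = -5/2
Product = -12/2 = -6

Product = -6


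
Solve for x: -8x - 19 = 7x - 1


Starting with: -8x - 19 = 7x - 1
Move all x terms to left: (-8 - 7)x = -1 + 19
Simplify: -15x = 18
Divide both sides by -15: x = -6/5

x = -6/5


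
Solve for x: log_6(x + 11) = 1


Convert to exponential form: x + 11 = 6^1 = 6
x = 6 - 11 = -5
Check: log_6(-5 + 11) = log_6(6) = log_6(6) = 1 ✓

x = -5


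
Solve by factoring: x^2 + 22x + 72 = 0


We need two numbers that multiply to 72 and add to 22.
Those numbers are 4 and 18 (since 4 * 18 = 72 and 4 + 18 = 22).
So x^2 + 22x + 72 = (x + 4)(x + 18) = 0
Setting each factor to zero: x = -4 or x = -18

x = -18, x = -4


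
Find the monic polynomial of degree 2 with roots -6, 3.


A monic polynomial with roots -6, 3 is:
p(x) = (x + 6)(x - 3)
After multiplying by (x + 6): x + 6
After multiplying by (x - 3): x^2 + 3x - 18

x^2 + 3x - 18


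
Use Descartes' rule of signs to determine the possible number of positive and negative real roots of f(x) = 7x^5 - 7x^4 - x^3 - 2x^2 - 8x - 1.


Descartes' rule of signs:

For positive roots, count sign changes in f(x) = 7x^5 - 7x^4 - x^3 - 2x^2 - 8x - 1:
Signs of coefficients: +, -, -, -, -, -
Number of sign changes: 1
Possible positive real roots: 1

For negative roots, examine f(-x) = -7x^5 - 7x^4 + x^3 - 2x^2 + 8x - 1:
Signs of coefficients: -, -, +, -, +, -
Number of sign changes: 4
Possible negative real roots: 4, 2, 0

Positive roots: 1; Negative roots: 4 or 2 or 0


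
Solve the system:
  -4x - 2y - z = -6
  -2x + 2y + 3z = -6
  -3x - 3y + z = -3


Using Cramer's rule. Expand each determinant along the first row.
D  = (-4)*[2*1 - 3*(-3)] - (-2)*[(-2)*1 - 3*(-3)] + (-1)*[(-2)*(-3) - 2*(-3)]
  = (-4)*(11) - (-2)*(7) + (-1)*(12) = -42
Dx = (-6)*[2*1 - 3*(-3)] - (-2)*[(-6)*1 - 3*(-3)] + (-1)*[(-6)*(-3) - 2*(-3)]
  = (-6)*(11) - (-2)*(3) + (-1)*(24) = -84
Dy = (-4)*[(-6)*1 - 3*(-3)] - (-6)*[(-2)*1 - 3*(-3)] + (-1)*[(-2)*(-3) - (-6)*(-3)]
  = (-4)*(3) - (-6)*(7) + (-1)*(-12) = 42
Dz = (-4)*[2*(-3) - (-6)*(-3)] - (-2)*[(-2)*(-3) - (-6)*(-3)] + (-6)*[(-2)*(-3) - 2*(-3)]
  = (-4)*(-24) - (-2)*(-12) + (-6)*(12) = 0
x = Dx/D = -84/-42 = 2, y = Dy/D = 42/-42 = -1, z = Dz/D = 0/-42 = 0
Check eq1: (-4)(2) + (-2)(-1) + (-1)(0) = -6 = -6 ✓
Check eq2: (-2)(2) + (2)(-1) + (3)(0) = -6 = -6 ✓
Check eq3: (-3)(2) + (-3)(-1) + (1)(0) = -3 = -3 ✓

x = 2, y = -1, z = 0


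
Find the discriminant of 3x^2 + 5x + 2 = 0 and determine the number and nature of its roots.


For ax^2 + bx + c = 0, discriminant D = b^2 - 4ac
Here a = 3, b = 5, c = 2
D = (5)^2 - 4(3)(2) = 25 - 24 = 1

D = 1 > 0 and is a perfect square (sqrt = 1)
The equation has 2 distinct real rational roots.

Discriminant = 1, 2 distinct real rational roots


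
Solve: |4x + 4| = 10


An absolute value equation |expr| = 10 gives two cases:
Case 1: 4x + 4 = 10
  4x = 6, so x = 3/2
Case 2: 4x + 4 = -10
  4x = -14, so x = -7/2

x = -7/2, x = 3/2


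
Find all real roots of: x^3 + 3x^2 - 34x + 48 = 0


Let p(x) = x^3 + 3x^2 - 34x + 48. By the rational root theorem (leading coefficient 1), any rational root is an integer divisor of 48: try ±1, ±2, ... in turn.
Test x = 1: value = 18 ≠ 0.
Test x = -1: value = 84 ≠ 0.
Test x = 2: value = 0 ✓, so (x - 2) is a factor.
Synthetic division by (x - 2): bring down 1; 1(2) + 3 = 5; 5(2) - 34 = -24; (-24)(2) + 48 = 0 → quotient x^2 + 5x - 24, remainder 0.
Solve the quadratic x^2 + 5x - 24 = 0: discriminant = 5^2 - 4(1)(-24) = 25 + 96 = 121.
sqrt(121) = 11, so x = (-5 ± 11)/2: x = 3 or x = -8.

x = -8, x = 2, x = 3


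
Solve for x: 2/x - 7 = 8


Subtract -7 from both sides: 2/x = 15
Multiply both sides by x: 2 = 15 * x
Divide by 15: x = 2/15

x = 2/15


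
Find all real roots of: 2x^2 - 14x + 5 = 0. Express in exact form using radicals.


Using the quadratic formula: x = (-b ± sqrt(b^2 - 4ac)) / (2a)
Here a = 2, b = -14, c = 5
Discriminant = b^2 - 4ac = (-14)^2 - 4(2)(5) = 196 - 40 = 156
Since discriminant = 156 > 0, there are two real roots.
x = (14 ± 2*sqrt(39)) / 4
Simplifying: x = (7 ± sqrt(39)) / 2
Numerically: x ≈ 6.6225 or x ≈ 0.3775

x = (7 + sqrt(39)) / 2 or x = (7 - sqrt(39)) / 2


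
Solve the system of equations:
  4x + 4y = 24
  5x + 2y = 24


Using Cramer's rule:
Determinant D = (4)(2) - (5)(4) = 8 - 20 = -12
Dx = (24)(2) - (24)(4) = 48 - 96 = -48
Dy = (4)(24) - (5)(24) = 96 - 120 = -24
x = Dx/D = -48/-12 = 4
y = Dy/D = -24/-12 = 2

x = 4, y = 2


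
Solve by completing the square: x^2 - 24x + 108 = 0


Start: x^2 - 24x + 108 = 0
Move constant: x^2 - 24x = -108
Half of -24 is -12, squared is 144
Add 144 to both sides: x^2 - 24x + 144 = 36
(x - 12)^2 = 36
x - 12 = ±6
x = 12 + 6 = 18 or x = 12 - 6 = 6

x = 6, x = 18


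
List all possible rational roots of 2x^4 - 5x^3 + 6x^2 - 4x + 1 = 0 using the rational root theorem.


Rational root theorem: possible roots are ±p/q where:
  p divides the constant term (1): p ∈ {1}
  q divides the leading coefficient (2): q ∈ {1, 2}

All possible rational roots: -1, -1/2, 1/2, 1

-1, -1/2, 1/2, 1


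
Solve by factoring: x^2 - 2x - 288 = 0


We need two numbers that multiply to -288 and add to -2.
Those numbers are 16 and -18 (since 16 * (-18) = -288 and 16 + (-18) = -2).
So x^2 - 2x - 288 = (x + 16)(x - 18) = 0
Setting each factor to zero: x = -16 or x = 18

x = -16, x = 18


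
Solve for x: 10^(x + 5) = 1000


Express both sides with the same base.
1000 = 10^3
Since the bases match, equate exponents: x + 5 = 3
So x = 3 - (5) = -2

x = -2


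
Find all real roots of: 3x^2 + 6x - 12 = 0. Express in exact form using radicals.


Using the quadratic formula: x = (-b ± sqrt(b^2 - 4ac)) / (2a)
Here a = 3, b = 6, c = -12
Discriminant = b^2 - 4ac = 6^2 - 4(3)(-12) = 36 + 144 = 180
Since discriminant = 180 > 0, there are two real roots.
x = (-6 ± 6*sqrt(5)) / 6
Simplifying: x = -1 ± sqrt(5)
Numerically: x ≈ 1.2361 or x ≈ -3.2361

x = -1 + sqrt(5) or x = -1 - sqrt(5)


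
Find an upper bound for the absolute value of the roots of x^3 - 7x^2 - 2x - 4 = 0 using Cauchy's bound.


Cauchy's bound: all roots r satisfy |r| <= 1 + max(|a_i/a_n|) for i = 0,...,n-1
where a_n is the leading coefficient.

Coefficients: [1, -7, -2, -4]
Leading coefficient a_n = 1
Ratios |a_i/a_n|: 7, 2, 4
Maximum ratio: 7
Cauchy's bound: |r| <= 1 + 7 = 8

Upper bound = 8


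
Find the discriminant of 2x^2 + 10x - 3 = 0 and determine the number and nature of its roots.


For ax^2 + bx + c = 0, discriminant D = b^2 - 4ac
Here a = 2, b = 10, c = -3
D = (10)^2 - 4(2)(-3) = 100 + 24 = 124

D = 124 > 0 but not a perfect square
The equation has 2 distinct real irrational roots.

Discriminant = 124, 2 distinct real irrational roots


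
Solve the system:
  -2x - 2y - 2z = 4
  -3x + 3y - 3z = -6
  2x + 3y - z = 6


Using Cramer's rule. Expand each determinant along the first row.
D  = (-2)*[3*(-1) - (-3)*3] - (-2)*[(-3)*(-1) - (-3)*2] + (-2)*[(-3)*3 - 3*2]
  = (-2)*(6) - (-2)*(9) + (-2)*(-15) = 36
Dx = 4*[3*(-1) - (-3)*3] - (-2)*[(-6)*(-1) - (-3)*6] + (-2)*[(-6)*3 - 3*6]
  = 4*(6) - (-2)*(24) + (-2)*(-36) = 144
Dy = (-2)*[(-6)*(-1) - (-3)*6] - 4*[(-3)*(-1) - (-3)*2] + (-2)*[(-3)*6 - (-6)*2]
  = (-2)*(24) - 4*(9) + (-2)*(-6) = -72
Dz = (-2)*[3*6 - (-6)*3] - (-2)*[(-3)*6 - (-6)*2] + 4*[(-3)*3 - 3*2]
  = (-2)*(36) - (-2)*(-6) + 4*(-15) = -144
x = Dx/D = 144/36 = 4, y = Dy/D = -72/36 = -2, z = Dz/D = -144/36 = -4
Check eq1: (-2)(4) + (-2)(-2) + (-2)(-4) = 4 = 4 ✓
Check eq2: (-3)(4) + (3)(-2) + (-3)(-4) = -6 = -6 ✓
Check eq3: (2)(4) + (3)(-2) + (-1)(-4) = 6 = 6 ✓

x = 4, y = -2, z = -4


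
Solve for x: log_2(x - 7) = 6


Convert to exponential form: x - 7 = 2^6 = 64
x = 64 + 7 = 71
Check: log_2(71 - 7) = log_2(64) = log_2(64) = 6 ✓

x = 71


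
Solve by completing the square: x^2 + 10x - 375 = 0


Start: x^2 + 10x - 375 = 0
Move constant: x^2 + 10x = 375
Half of 10 is 5, squared is 25
Add 25 to both sides: x^2 + 10x + 25 = 400
(x + 5)^2 = 400
x + 5 = ±20
x = -5 + 20 = 15 or x = -5 - 20 = -25

x = -25, x = 15


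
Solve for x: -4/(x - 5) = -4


Multiply both sides by (x - 5): -4 = -4(x - 5)
Distribute: -4 = -4x + 20
-4x = -4 - 20 = -24
x = 6

x = 6


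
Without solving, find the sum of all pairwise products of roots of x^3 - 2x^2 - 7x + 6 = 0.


By Vieta's formulas for x^3 + bx^2 + cx + d = 0:
  r1 + r2 + r3 = -b/a = 2
  r1*r2 + r1*r3 + r2*r3 = c/a = -7
  r1*r2*r3 = -d/a = -6


Sum of pairwise products = -7


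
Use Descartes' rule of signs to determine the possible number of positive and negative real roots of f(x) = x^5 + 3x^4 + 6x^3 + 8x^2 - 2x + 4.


Descartes' rule of signs:

For positive roots, count sign changes in f(x) = x^5 + 3x^4 + 6x^3 + 8x^2 - 2x + 4:
Signs of coefficients: +, +, +, +, -, +
Number of sign changes: 2
Possible positive real roots: 2, 0

For negative roots, examine f(-x) = -x^5 + 3x^4 - 6x^3 + 8x^2 + 2x + 4:
Signs of coefficients: -, +, -, +, +, +
Number of sign changes: 3
Possible negative real roots: 3, 1

Positive roots: 2 or 0; Negative roots: 3 or 1


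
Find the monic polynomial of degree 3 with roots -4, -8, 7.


A monic polynomial with roots -4, -8, 7 is:
p(x) = (x + 4)(x + 8)(x - 7)
After multiplying by (x + 4): x + 4
After multiplying by (x + 8): x^2 + 12x + 32
After multiplying by (x - 7): x^3 + 5x^2 - 52x - 224

x^3 + 5x^2 - 52x - 224


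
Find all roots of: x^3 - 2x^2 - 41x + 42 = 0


Let p(x) = x^3 - 2x^2 - 41x + 42. By the rational root theorem (leading coefficient 1), any rational root is an integer divisor of 42: try ±1, ±2, ... in turn.
Test x = 1: value = 0 ✓, so (x - 1) is a factor.
Synthetic division by (x - 1): bring down 1; 1(1) - 2 = -1; (-1)(1) - 41 = -42; (-42)(1) + 42 = 0 → quotient x^2 - x - 42, remainder 0.
Solve the quadratic x^2 - x - 42 = 0: discriminant = (-1)^2 - 4(1)(-42) = 1 + 168 = 169.
sqrt(169) = 13, so x = (1 ± 13)/2: x = 7 or x = -6.
Collecting all roots found:

x = -6, x = 1, x = 7


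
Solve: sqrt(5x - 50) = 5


Square both sides: 5x - 50 = 5^2 = 25
5x = 25 + 50 = 75
x = 15
Check: sqrt(5*15 - 50) = sqrt(25) = 5 ✓

x = 15


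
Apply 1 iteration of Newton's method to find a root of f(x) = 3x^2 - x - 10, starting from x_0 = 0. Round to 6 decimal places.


Newton's method: x_(n+1) = x_n - f(x_n)/f'(x_n)
f(x) = 3x^2 - x - 10
f'(x) = 6x - 1

Iteration 1:
  f(0.000000) = -10.000000
  f'(0.000000) = -1.000000
  x_1 = 0.000000 - (-10.000000)/(-1.000000) = -10.000000

x_1 = -10.000000


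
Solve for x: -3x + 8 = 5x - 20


Starting with: -3x + 8 = 5x - 20
Move all x terms to left: (-3 - 5)x = -20 - 8
Simplify: -8x = -28
Divide both sides by -8: x = 7/2

x = 7/2


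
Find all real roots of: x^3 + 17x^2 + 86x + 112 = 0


Let p(x) = x^3 + 17x^2 + 86x + 112. By the rational root theorem (leading coefficient 1), any rational root is an integer divisor of 112: try ±1, ±2, ... in turn.
Test x = 1: value = 216 ≠ 0.
Test x = -1: value = 42 ≠ 0.
Test x = 2: value = 360 ≠ 0.
Test x = -2: value = 0 ✓, so (x + 2) is a factor.
Synthetic division by (x + 2): bring down 1; 1(-2) + 17 = 15; 15(-2) + 86 = 56; 56(-2) + 112 = 0 → quotient x^2 + 15x + 56, remainder 0.
Solve the quadratic x^2 + 15x + 56 = 0: discriminant = 15^2 - 4(1)(56) = 225 - 224 = 1.
sqrt(1) = 1, so x = (-15 ± 1)/2: x = -7 or x = -8.

x = -8, x = -7, x = -2


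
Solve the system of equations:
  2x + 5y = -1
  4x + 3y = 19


Using Cramer's rule:
Determinant D = (2)(3) - (4)(5) = 6 - 20 = -14
Dx = (-1)(3) - (19)(5) = -3 - 95 = -98
Dy = (2)(19) - (4)(-1) = 38 + 4 = 42
x = Dx/D = -98/-14 = 7
y = Dy/D = 42/-14 = -3

x = 7, y = -3


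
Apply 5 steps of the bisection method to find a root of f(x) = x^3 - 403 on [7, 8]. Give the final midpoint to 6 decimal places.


f(x) = x^3 - 403
f(7) = -60 < 0
f(8) = 109 > 0

Step 1: midpoint = (7.000000 + 8.000000)/2 = 7.500000
  f(7.500000) = 18.875000
  f(mid) > 0, so root is in [7.000000, 7.500000]

Step 2: midpoint = (7.000000 + 7.500000)/2 = 7.250000
  f(7.250000) = -21.921875
  f(mid) < 0, so root is in [7.250000, 7.500000]

Step 3: midpoint = (7.250000 + 7.500000)/2 = 7.375000
  f(7.375000) = -1.869141
  f(mid) < 0, so root is in [7.375000, 7.500000]

Step 4: midpoint = (7.375000 + 7.500000)/2 = 7.437500
  f(7.437500) = 8.415771
  f(mid) > 0, so root is in [7.375000, 7.437500]

Step 5: midpoint = (7.375000 + 7.437500)/2 = 7.406250
  f(7.406250) = 3.251617
  f(mid) > 0, so root is in [7.375000, 7.406250]

midpoint = 7.406250


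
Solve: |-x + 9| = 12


An absolute value equation |expr| = 12 gives two cases:
Case 1: -x + 9 = 12
  -x = 3, so x = -3
Case 2: -x + 9 = -12
  -x = -21, so x = 21

x = -3, x = 21


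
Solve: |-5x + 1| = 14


An absolute value equation |expr| = 14 gives two cases:
Case 1: -5x + 1 = 14
  -5x = 13, so x = -13/5
Case 2: -5x + 1 = -14
  -5x = -15, so x = 3

x = -13/5, x = 3


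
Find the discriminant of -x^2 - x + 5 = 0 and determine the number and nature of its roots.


For ax^2 + bx + c = 0, discriminant D = b^2 - 4ac
Here a = -1, b = -1, c = 5
D = (-1)^2 - 4(-1)(5) = 1 + 20 = 21

D = 21 > 0 but not a perfect square
The equation has 2 distinct real irrational roots.

Discriminant = 21, 2 distinct real irrational roots


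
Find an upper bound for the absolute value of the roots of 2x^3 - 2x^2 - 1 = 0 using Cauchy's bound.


Cauchy's bound: all roots r satisfy |r| <= 1 + max(|a_i/a_n|) for i = 0,...,n-1
where a_n is the leading coefficient.

Coefficients: [2, -2, 0, -1]
Leading coefficient a_n = 2
Ratios |a_i/a_n|: 1, 0, 1/2
Maximum ratio: 1
Cauchy's bound: |r| <= 1 + 1 = 2

Upper bound = 2


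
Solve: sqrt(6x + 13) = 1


Square both sides: 6x + 13 = 1^2 = 1
6x = 1 - 13 = -12
x = -2
Check: sqrt(6*(-2) + 13) = sqrt(1) = 1 ✓

x = -2


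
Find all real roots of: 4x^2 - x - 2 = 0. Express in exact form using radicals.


Using the quadratic formula: x = (-b ± sqrt(b^2 - 4ac)) / (2a)
Here a = 4, b = -1, c = -2
Discriminant = b^2 - 4ac = (-1)^2 - 4(4)(-2) = 1 + 32 = 33
Since discriminant = 33 > 0, there are two real roots.
x = (1 ± sqrt(33)) / 8
Numerically: x ≈ 0.8431 or x ≈ -0.5931

x = (1 + sqrt(33)) / 8 or x = (1 - sqrt(33)) / 8


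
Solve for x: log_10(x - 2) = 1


Convert to exponential form: x - 2 = 10^1 = 10
x = 10 + 2 = 12
Check: log_10(12 - 2) = log_10(10) = log_10(10) = 1 ✓

x = 12
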